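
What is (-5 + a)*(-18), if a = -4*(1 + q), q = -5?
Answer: -198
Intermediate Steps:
a = 16 (a = -4*(1 - 5) = -4*(-4) = 16)
(-5 + a)*(-18) = (-5 + 16)*(-18) = 11*(-18) = -198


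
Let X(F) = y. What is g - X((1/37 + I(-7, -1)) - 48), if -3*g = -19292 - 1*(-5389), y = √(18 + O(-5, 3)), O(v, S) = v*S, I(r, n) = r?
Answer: 13903/3 - √3 ≈ 4632.6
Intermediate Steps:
O(v, S) = S*v
y = √3 (y = √(18 + 3*(-5)) = √(18 - 15) = √3 ≈ 1.7320)
X(F) = √3
g = 13903/3 (g = -(-19292 - 1*(-5389))/3 = -(-19292 + 5389)/3 = -⅓*(-13903) = 13903/3 ≈ 4634.3)
g - X((1/37 + I(-7, -1)) - 48) = 13903/3 - √3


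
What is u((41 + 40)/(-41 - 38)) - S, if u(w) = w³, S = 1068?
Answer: -527097093/493039 ≈ -1069.1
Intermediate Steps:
u((41 + 40)/(-41 - 38)) - S = ((41 + 40)/(-41 - 38))³ - 1*1068 = (81/(-79))³ - 1068 = (81*(-1/79))³ - 1068 = (-81/79)³ - 1068 = -531441/493039 - 1068 = -527097093/493039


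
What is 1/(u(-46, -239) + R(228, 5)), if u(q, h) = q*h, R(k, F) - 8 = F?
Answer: 1/11007 ≈ 9.0851e-5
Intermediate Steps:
R(k, F) = 8 + F
u(q, h) = h*q
1/(u(-46, -239) + R(228, 5)) = 1/(-239*(-46) + (8 + 5)) = 1/(10994 + 13) = 1/11007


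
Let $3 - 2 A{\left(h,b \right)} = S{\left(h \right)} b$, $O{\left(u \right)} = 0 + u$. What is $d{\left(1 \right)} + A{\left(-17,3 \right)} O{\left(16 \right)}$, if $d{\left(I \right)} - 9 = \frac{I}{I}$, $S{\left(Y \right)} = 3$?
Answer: $-38$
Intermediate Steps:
$O{\left(u \right)} = u$
$A{\left(h,b \right)} = \frac{3}{2} - \frac{3 b}{2}$
$d{\left(I \right)} = 10$ ($d{\left(I \right)} = 9 + \frac{I}{I} = 9 + 1 = 10$)
$d{\left(1 \right)} + A{\left(-17,3 \right)} O{\left(16 \right)} = 10 + \left(\frac{3}{2} - \frac{9}{2}\right) 16 = 10 - 48 = -38$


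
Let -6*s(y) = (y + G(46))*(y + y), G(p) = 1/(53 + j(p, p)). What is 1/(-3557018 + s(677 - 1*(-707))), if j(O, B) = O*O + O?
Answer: -6645/27879121034 ≈ -2.3835e-7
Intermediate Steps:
j(O, B) = O + O**2 (j(O, B) = O**2 + O = O + O**2)
G(p) = 1/(53 + p*(1 + p))
s(y) = -y*(1/2215 + y)/3 (s(y) = -(y + 1/(53 + 46*(1 + 46)))*(y + y)/6 = -(y + 1/(53 + 46*47))*2*y/6 = -(y + 1/(53 + 2162))*2*y/6 = -(y + 1/2215)*2*y/6 = -(1/2215 + y)*2*y/6 = -y*(1/2215 + y)/3)
1/(-3557018 + s(677 - 1*(-707))) = 1/(-3557018 - (677 - 1*(-707))*(1 + 2215*(677 - 1*(-707)))/6645) = 1/(-3557018 - (677 + 707)*(1 + 2215*(677 + 707))/6645) = 1/(-3557018 - 1/6645*1384*(1 + 2215*1384)) = 1/(-3557018 - 1/6645*1384*(1 + 3065560)) = 1/(-3557018 - 1/6645*1384*3065561) = 1/(-3557018 - 4242736424/6645) = 1/(-27879121034/6645) = -6645/27879121034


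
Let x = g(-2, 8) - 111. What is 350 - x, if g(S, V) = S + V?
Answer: 455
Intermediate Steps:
x = -105 (x = (-2 + 8) - 111 = 6 - 111 = -105)
350 - x = 350 - 1*(-105) = 350 + 105 = 455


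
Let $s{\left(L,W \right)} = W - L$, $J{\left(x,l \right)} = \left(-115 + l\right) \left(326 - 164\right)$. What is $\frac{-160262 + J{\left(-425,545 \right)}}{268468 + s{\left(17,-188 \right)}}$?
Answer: $- \frac{90602}{268263} \approx -0.33774$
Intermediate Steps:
$J{\left(x,l \right)} = -18630 + 162 l$ ($J{\left(x,l \right)} = \left(-115 + l\right) 162 = -18630 + 162 l$)
$\frac{-160262 + J{\left(-425,545 \right)}}{268468 + s{\left(17,-188 \right)}} = \frac{-160262 + \left(-18630 + 162 \cdot 545\right)}{268468 - 205} = \frac{-160262 + \left(-18630 + 88290\right)}{268468 - 205} = \frac{-160262 + 69660}{268468 - 205} = - \frac{90602}{268263}$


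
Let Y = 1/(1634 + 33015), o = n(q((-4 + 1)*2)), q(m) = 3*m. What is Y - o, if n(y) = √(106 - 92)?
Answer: 1/34649 - √14 ≈ -3.7416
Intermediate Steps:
n(y) = √14
o = √14 ≈ 3.7417
Y = 1/34649 ≈ 2.8861e-5
Y - o = 1/34649 - √14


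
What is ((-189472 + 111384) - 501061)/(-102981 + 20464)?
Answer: 579149/82517 ≈ 7.0185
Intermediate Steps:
((-189472 + 111384) - 501061)/(-102981 + 20464) = (-78088 - 501061)/(-82517) = -579149*(-1/82517) = 579149/82517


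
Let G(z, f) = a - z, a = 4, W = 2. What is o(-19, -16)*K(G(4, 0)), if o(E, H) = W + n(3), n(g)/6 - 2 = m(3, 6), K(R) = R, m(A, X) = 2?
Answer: 0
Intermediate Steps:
G(z, f) = 4 - z
n(g) = 24 (n(g) = 12 + 6*2 = 12 + 12 = 24)
o(E, H) = 26 (o(E, H) = 2 + 24 = 26)
o(-19, -16)*K(G(4, 0)) = 26*(4 - 1*4) = 26*(4 - 4) = 26*0 = 0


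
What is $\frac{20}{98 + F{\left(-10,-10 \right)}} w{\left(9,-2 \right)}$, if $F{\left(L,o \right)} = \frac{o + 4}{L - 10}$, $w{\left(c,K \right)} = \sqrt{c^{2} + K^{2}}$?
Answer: $\frac{200 \sqrt{85}}{983} \approx 1.8758$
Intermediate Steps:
$w{\left(c,K \right)} = \sqrt{K^{2} + c^{2}}$
$F{\left(L,o \right)} = \frac{4 + o}{-10 + L}$
$\frac{20}{98 + F{\left(-10,-10 \right)}} w{\left(9,-2 \right)} = \frac{20}{98 + \frac{4 - 10}{-10 - 10}} \sqrt{\left(-2\right)^{2} + 9^{2}} = \frac{20}{98 + \frac{1}{-20} \left(-6\right)} \sqrt{4 + 81} = \frac{20}{98 - - \frac{3}{10}} \sqrt{85} = \frac{20}{98 + \frac{3}{10}} \sqrt{85} = \frac{20}{\frac{983}{10}} \sqrt{85} = 20 \cdot \frac{10}{983} \sqrt{85} = \frac{200 \sqrt{85}}{983}$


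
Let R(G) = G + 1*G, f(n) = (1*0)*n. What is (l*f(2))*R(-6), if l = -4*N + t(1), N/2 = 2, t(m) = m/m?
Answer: 0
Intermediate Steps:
f(n) = 0 (f(n) = 0*n = 0)
R(G) = 2*G (R(G) = G + G = 2*G)
t(m) = 1
N = 4 (N = 2*2 = 4)
l = -15 (l = -4*4 + 1 = -16 + 1 = -15)
(l*f(2))*R(-6) = (-15*0)*(2*(-6)) = 0*(-12) = 0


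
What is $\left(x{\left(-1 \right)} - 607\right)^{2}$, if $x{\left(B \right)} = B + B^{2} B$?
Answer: $370881$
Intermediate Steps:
$x{\left(B \right)} = B + B^{3}$
$\left(x{\left(-1 \right)} - 607\right)^{2} = \left(\left(-1 + \left(-1\right)^{3}\right) - 607\right)^{2} = \left(\left(-1 - 1\right) - 607\right)^{2} = \left(-2 - 607\right)^{2} = \left(-609\right)^{2} = 370881$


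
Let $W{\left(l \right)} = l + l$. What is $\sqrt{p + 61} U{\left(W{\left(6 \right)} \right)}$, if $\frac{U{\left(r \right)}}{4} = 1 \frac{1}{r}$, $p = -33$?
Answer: $\frac{2 \sqrt{7}}{3} \approx 1.7638$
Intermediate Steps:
$W{\left(l \right)} = 2 l$
$U{\left(r \right)} = \frac{4}{r}$ ($U{\left(r \right)} = 4 \cdot 1 \frac{1}{r} = \frac{4}{r}$)
$\sqrt{p + 61} U{\left(W{\left(6 \right)} \right)} = \sqrt{-33 + 61} \frac{4}{2 \cdot 6} = \sqrt{28} \cdot \frac{4}{12} = 2 \sqrt{7} \cdot 4 \cdot \frac{1}{12} = 2 \sqrt{7} \cdot \frac{1}{3} = \frac{2 \sqrt{7}}{3}$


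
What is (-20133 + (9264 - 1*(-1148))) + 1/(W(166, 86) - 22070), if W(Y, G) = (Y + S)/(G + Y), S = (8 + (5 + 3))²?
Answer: -27030300215/2780609 ≈ -9721.0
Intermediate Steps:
S = 256 (S = (8 + 8)² = 16² = 256)
W(Y, G) = (256 + Y)/(G + Y) (W(Y, G) = (Y + 256)/(G + Y) = (256 + Y)/(G + Y))
(-20133 + (9264 - 1*(-1148))) + 1/(W(166, 86) - 22070) = (-20133 + (9264 - 1*(-1148))) + 1/((256 + 166)/(86 + 166) - 22070) = (-20133 + (9264 + 1148)) + 1/(422/252 - 22070) = (-20133 + 10412) + 1/((1/252)*422 - 22070) = -9721 + 1/(211/126 - 22070) = -9721 + 1/(-2780609/126) = -9721 - 126/2780609 = -27030300215/2780609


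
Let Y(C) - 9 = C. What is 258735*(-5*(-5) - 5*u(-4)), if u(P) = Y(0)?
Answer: -5174700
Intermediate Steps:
Y(C) = 9 + C
u(P) = 9 (u(P) = 9 + 0 = 9)
258735*(-5*(-5) - 5*u(-4)) = 258735*(-5*(-5) - 5*9) = 258735*(25 - 45) = 258735*(-20) = -5174700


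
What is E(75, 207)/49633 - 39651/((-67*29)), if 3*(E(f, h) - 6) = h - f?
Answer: 1968095233/96436919 ≈ 20.408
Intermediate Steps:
E(f, h) = 6 - f/3 + h/3 (E(f, h) = 6 + (h - f)/3 = 6 + (-f/3 + h/3) = 6 - f/3 + h/3)
E(75, 207)/49633 - 39651/((-67*29)) = (6 - ⅓*75 + (⅓)*207)/49633 - 39651/((-67*29)) = (6 - 25 + 69)*(1/49633) - 39651/(-1943) = 50*(1/49633) - 39651*(-1/1943) = 50/49633 + 39651/1943 = 1968095233/96436919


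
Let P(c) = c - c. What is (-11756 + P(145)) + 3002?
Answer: -8754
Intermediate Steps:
P(c) = 0
(-11756 + P(145)) + 3002 = (-11756 + 0) + 3002 = -11756 + 3002 = -8754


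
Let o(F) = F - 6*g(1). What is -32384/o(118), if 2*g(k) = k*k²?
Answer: -1408/5 ≈ -281.60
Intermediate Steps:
g(k) = k³/2 (g(k) = (k*k²)/2 = k³/2)
o(F) = -3 + F (o(F) = F - 3*1³ = F - 3 = -3 + F)
-32384/o(118) = -32384/(-3 + 118) = -32384/115 = -32384*1/115 = -1408/5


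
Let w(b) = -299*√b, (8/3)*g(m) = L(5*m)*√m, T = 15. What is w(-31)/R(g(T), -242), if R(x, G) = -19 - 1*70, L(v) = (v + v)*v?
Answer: 299*I*√31/89 ≈ 18.705*I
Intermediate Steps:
L(v) = 2*v² (L(v) = (2*v)*v = 2*v²)
g(m) = 75*m^(5/2)/4 (g(m) = 3*((2*(5*m)²)*√m)/8 = 3*((2*(25*m²))*√m)/8 = 3*((50*m²)*√m)/8 = 3*(50*m^(5/2))/8 = 75*m^(5/2)/4)
R(x, G) = -89 (R(x, G) = -19 - 70 = -89)
w(-31)/R(g(T), -242) = -299*I*√31/(-89) = -299*I*√31*(-1/89) = 299*I*√31/89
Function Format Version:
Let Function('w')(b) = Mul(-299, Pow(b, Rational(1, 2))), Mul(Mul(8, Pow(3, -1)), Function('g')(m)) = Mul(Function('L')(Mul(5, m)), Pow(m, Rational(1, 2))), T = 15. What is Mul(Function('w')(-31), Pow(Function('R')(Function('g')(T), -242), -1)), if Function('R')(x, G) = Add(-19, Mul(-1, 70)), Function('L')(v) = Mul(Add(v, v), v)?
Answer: Mul(Rational(299, 89), I, Pow(31, Rational(1, 2))) ≈ Mul(18.705, I)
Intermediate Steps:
Function('L')(v) = Mul(2, Pow(v, 2)) (Function('L')(v) = Mul(Mul(2, v), v) = Mul(2, Pow(v, 2)))
Function('g')(m) = Mul(Rational(75, 4), Pow(m, Rational(5, 2))) (Function('g')(m) = Mul(Rational(3, 8), Mul(Mul(2, Pow(Mul(5, m), 2)), Pow(m, Rational(1, 2)))) = Mul(Rational(3, 8), Mul(Mul(2, Mul(25, Pow(m, 2))), Pow(m, Rational(1, 2)))) = Mul(Rational(3, 8), Mul(Mul(50, Pow(m, 2)), Pow(m, Rational(1, 2)))) = Mul(Rational(3, 8), Mul(50, Pow(m, Rational(5, 2)))) = Mul(Rational(75, 4), Pow(m, Rational(5, 2))))
Function('R')(x, G) = -89 (Function('R')(x, G) = Add(-19, -70) = -89)
Mul(Function('w')(-31), Pow(Function('R')(Function('g')(T), -242), -1)) = Mul(Mul(-299, Pow(-31, Rational(1, 2))), Pow(-89, -1)) = Mul(Mul(-299, Mul(I, Pow(31, Rational(1, 2)))), Rational(-1, 89)) = Mul(Mul(-299, I, Pow(31, Rational(1, 2))), Rational(-1, 89)) = Mul(Rational(299, 89), I, Pow(31, Rational(1, 2)))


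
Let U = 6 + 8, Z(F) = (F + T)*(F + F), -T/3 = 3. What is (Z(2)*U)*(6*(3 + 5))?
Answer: -18816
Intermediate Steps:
T = -9 (T = -3*3 = -9)
Z(F) = 2*F*(-9 + F) (Z(F) = (F - 9)*(F + F) = (-9 + F)*(2*F) = 2*F*(-9 + F))
U = 14
(Z(2)*U)*(6*(3 + 5)) = ((2*2*(-9 + 2))*14)*(6*(3 + 5)) = ((2*2*(-7))*14)*(6*8) = -28*14*48 = -392*48 = -18816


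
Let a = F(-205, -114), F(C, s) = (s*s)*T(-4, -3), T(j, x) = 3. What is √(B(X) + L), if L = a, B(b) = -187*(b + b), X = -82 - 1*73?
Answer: √96958 ≈ 311.38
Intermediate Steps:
X = -155 (X = -82 - 73 = -155)
B(b) = -374*b
F(C, s) = 3*s² (F(C, s) = (s*s)*3 = s²*3 = 3*s²)
a = 38988 (a = 3*(-114)² = 3*12996 = 38988)
L = 38988
√(B(X) + L) = √(-374*(-155) + 38988) = √(57970 + 38988) = √96958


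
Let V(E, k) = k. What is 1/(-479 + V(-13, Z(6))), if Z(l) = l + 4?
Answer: -1/469 ≈ -0.0021322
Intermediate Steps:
Z(l) = 4 + l
1/(-479 + V(-13, Z(6))) = 1/(-479 + (4 + 6)) = 1/(-479 + 10) = 1/(-469) = -1/469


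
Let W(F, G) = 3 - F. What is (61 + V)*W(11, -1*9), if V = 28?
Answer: -712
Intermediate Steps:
(61 + V)*W(11, -1*9) = (61 + 28)*(3 - 1*11) = 89*(3 - 11) = 89*(-8) = -712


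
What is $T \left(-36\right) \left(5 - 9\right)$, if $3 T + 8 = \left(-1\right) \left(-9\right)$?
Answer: $48$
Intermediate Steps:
$T = \frac{1}{3}$ ($T = - \frac{8}{3} + \frac{\left(-1\right) \left(-9\right)}{3} = - \frac{8}{3} + \frac{1}{3} \cdot 9 = - \frac{8}{3} + 3 = \frac{1}{3} \approx 0.33333$)
$T \left(-36\right) \left(5 - 9\right) = \frac{1}{3} \left(-36\right) \left(5 - 9\right) = - 12 \left(5 - 9\right) = \left(-12\right) \left(-4\right) = 48$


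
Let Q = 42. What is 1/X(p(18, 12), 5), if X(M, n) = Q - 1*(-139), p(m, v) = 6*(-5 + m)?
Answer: 1/181 ≈ 0.0055249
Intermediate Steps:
p(m, v) = -30 + 6*m
X(M, n) = 181 (X(M, n) = 42 - 1*(-139) = 42 + 139 = 181)
1/X(p(18, 12), 5) = 1/181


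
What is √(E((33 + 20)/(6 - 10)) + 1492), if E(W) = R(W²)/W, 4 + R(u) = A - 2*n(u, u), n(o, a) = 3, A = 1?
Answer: 2*√1048234/53 ≈ 38.635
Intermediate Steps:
R(u) = -9 (R(u) = -4 + (1 - 2*3) = -4 + (1 - 6) = -4 - 5 = -9)
E(W) = -9/W
√(E((33 + 20)/(6 - 10)) + 1492) = √(-9*(6 - 10)/(33 + 20) + 1492) = √(-9/(53/(-4)) + 1492) = √(-9/(53*(-¼)) + 1492) = √(-9/(-53/4) + 1492) = √(-9*(-4/53) + 1492) = √(36/53 + 1492) = √(79112/53) = 2*√1048234/53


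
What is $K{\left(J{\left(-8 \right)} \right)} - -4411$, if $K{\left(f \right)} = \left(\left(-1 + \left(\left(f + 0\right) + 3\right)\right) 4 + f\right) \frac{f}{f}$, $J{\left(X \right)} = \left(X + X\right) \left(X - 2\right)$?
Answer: $5219$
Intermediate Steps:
$J{\left(X \right)} = 2 X \left(-2 + X\right)$
$K{\left(f \right)} = 8 + 5 f$ ($K{\left(f \right)} = \left(\left(-1 + \left(f + 3\right)\right) 4 + f\right) 1 = \left(\left(-1 + \left(3 + f\right)\right) 4 + f\right) 1 = \left(\left(2 + f\right) 4 + f\right) 1 = \left(\left(8 + 4 f\right) + f\right) 1 = \left(8 + 5 f\right) 1 = 8 + 5 f$)
$K{\left(J{\left(-8 \right)} \right)} - -4411 = \left(8 + 5 \cdot 2 \left(-8\right) \left(-2 - 8\right)\right) - -4411 = \left(8 + 5 \cdot 2 \left(-8\right) \left(-10\right)\right) + 4411 = \left(8 + 5 \cdot 160\right) + 4411 = \left(8 + 800\right) + 4411 = 808 + 4411 = 5219$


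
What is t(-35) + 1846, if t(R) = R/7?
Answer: 1841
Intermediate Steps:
t(R) = R/7 (t(R) = R*(⅐) = R/7)
t(-35) + 1846 = (⅐)*(-35) + 1846 = -5 + 1846 = 1841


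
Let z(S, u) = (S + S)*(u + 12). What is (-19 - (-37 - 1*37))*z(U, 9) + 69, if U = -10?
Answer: -23031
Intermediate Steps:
z(S, u) = 2*S*(12 + u) (z(S, u) = (2*S)*(12 + u) = 2*S*(12 + u))
(-19 - (-37 - 1*37))*z(U, 9) + 69 = (-19 - (-37 - 1*37))*(2*(-10)*(12 + 9)) + 69 = (-19 - (-37 - 37))*(2*(-10)*21) + 69 = (-19 - 1*(-74))*(-420) + 69 = (-19 + 74)*(-420) + 69 = 55*(-420) + 69 = -23100 + 69 = -23031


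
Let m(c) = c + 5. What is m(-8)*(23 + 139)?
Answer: -486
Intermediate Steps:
m(c) = 5 + c
m(-8)*(23 + 139) = (5 - 8)*(23 + 139) = -3*162 = -486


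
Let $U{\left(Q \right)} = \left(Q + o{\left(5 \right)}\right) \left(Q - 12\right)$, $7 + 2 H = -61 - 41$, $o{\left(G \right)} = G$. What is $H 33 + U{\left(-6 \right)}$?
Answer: $- \frac{3561}{2} \approx -1780.5$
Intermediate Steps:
$H = - \frac{109}{2}$ ($H = - \frac{7}{2} + \frac{-61 - 41}{2} = - \frac{7}{2} + \frac{1}{2} \left(-102\right) = - \frac{7}{2} - 51 = - \frac{109}{2} \approx -54.5$)
$U{\left(Q \right)} = \left(-12 + Q\right) \left(5 + Q\right)$ ($U{\left(Q \right)} = \left(Q + 5\right) \left(Q - 12\right) = \left(5 + Q\right) \left(-12 + Q\right) = \left(-12 + Q\right) \left(5 + Q\right)$)
$H 33 + U{\left(-6 \right)} = \left(- \frac{109}{2}\right) 33 - \left(18 - 36\right) = - \frac{3597}{2} + \left(-60 + 36 + 42\right) = - \frac{3597}{2} + 18 = - \frac{3561}{2}$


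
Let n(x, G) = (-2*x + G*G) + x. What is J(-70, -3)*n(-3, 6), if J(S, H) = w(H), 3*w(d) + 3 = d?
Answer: -78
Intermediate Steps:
w(d) = -1 + d/3
J(S, H) = -1 + H/3
n(x, G) = G² - x (n(x, G) = (-2*x + G²) + x = (G² - 2*x) + x = G² - x)
J(-70, -3)*n(-3, 6) = (-1 + (⅓)*(-3))*(6² - 1*(-3)) = (-1 - 1)*(36 + 3) = -2*39 = -78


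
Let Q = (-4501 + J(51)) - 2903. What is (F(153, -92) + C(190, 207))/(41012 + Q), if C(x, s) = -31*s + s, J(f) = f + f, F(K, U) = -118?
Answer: -3164/16855 ≈ -0.18772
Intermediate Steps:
J(f) = 2*f
C(x, s) = -30*s
Q = -7302 (Q = (-4501 + 2*51) - 2903 = (-4501 + 102) - 2903 = -4399 - 2903 = -7302)
(F(153, -92) + C(190, 207))/(41012 + Q) = (-118 - 30*207)/(41012 - 7302) = (-118 - 6210)/33710 = -6328*1/33710 = -3164/16855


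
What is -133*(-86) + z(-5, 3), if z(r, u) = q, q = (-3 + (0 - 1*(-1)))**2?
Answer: 11442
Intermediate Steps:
q = 4 (q = (-3 + (0 + 1))**2 = (-3 + 1)**2 = (-2)**2 = 4)
z(r, u) = 4
-133*(-86) + z(-5, 3) = -133*(-86) + 4 = 11438 + 4 = 11442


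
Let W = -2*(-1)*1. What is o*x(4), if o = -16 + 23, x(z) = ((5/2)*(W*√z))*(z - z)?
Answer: 0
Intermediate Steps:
W = 2 (W = 2*1 = 2)
x(z) = 0 (x(z) = ((5/2)*(2*√z))*(z - z) = ((5*(½))*(2*√z))*0 = (5*(2*√z)/2)*0 = (5*√z)*0 = 0)
o = 7
o*x(4) = 7*0 = 0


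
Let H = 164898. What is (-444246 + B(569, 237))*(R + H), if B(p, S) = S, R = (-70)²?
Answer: -75391840182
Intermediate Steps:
R = 4900
(-444246 + B(569, 237))*(R + H) = (-444246 + 237)*(4900 + 164898) = -444009*169798 = -75391840182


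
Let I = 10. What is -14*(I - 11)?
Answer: 14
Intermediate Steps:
-14*(I - 11) = -14*(10 - 11) = -14*(-1) = 14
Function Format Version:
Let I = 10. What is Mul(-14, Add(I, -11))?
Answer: 14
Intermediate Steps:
Mul(-14, Add(I, -11)) = Mul(-14, Add(10, -11)) = Mul(-14, -1) = 14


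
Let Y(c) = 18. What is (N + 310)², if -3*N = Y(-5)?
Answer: 92416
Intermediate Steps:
N = -6 (N = -⅓*18 = -6)
(N + 310)² = (-6 + 310)² = 304² = 92416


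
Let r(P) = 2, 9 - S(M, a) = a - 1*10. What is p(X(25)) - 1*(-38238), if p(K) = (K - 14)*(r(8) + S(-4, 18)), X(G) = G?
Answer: 38271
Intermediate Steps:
S(M, a) = 19 - a (S(M, a) = 9 - (a - 1*10) = 9 - (a - 10) = 9 - (-10 + a) = 9 + (10 - a) = 19 - a)
p(K) = -42 + 3*K (p(K) = (K - 14)*(2 + (19 - 1*18)) = (-14 + K)*(2 + (19 - 18)) = (-14 + K)*(2 + 1) = (-14 + K)*3 = -42 + 3*K)
p(X(25)) - 1*(-38238) = (-42 + 3*25) - 1*(-38238) = (-42 + 75) + 38238 = 33 + 38238 = 38271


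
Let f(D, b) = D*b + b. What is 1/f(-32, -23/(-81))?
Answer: -81/713 ≈ -0.11360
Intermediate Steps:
f(D, b) = b + D*b
1/f(-32, -23/(-81)) = 1/((-23/(-81))*(1 - 32)) = 1/(-23*(-1/81)*(-31)) = 1/((23/81)*(-31)) = 1/(-713/81) = -81/713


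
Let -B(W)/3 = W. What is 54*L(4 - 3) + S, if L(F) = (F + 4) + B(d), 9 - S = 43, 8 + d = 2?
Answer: 1208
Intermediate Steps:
d = -6 (d = -8 + 2 = -6)
B(W) = -3*W
S = -34 (S = 9 - 1*43 = 9 - 43 = -34)
L(F) = 22 + F (L(F) = (F + 4) - 3*(-6) = (4 + F) + 18 = 22 + F)
54*L(4 - 3) + S = 54*(22 + (4 - 3)) - 34 = 54*(22 + 1) - 34 = 54*23 - 34 = 1242 - 34 = 1208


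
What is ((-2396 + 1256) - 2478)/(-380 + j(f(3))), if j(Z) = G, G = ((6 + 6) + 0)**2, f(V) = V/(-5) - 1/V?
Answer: 1809/118 ≈ 15.331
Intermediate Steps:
f(V) = -1/V - V/5 (f(V) = V*(-1/5) - 1/V = -V/5 - 1/V = -1/V - V/5)
G = 144 (G = (12 + 0)**2 = 12**2 = 144)
j(Z) = 144
((-2396 + 1256) - 2478)/(-380 + j(f(3))) = ((-2396 + 1256) - 2478)/(-380 + 144) = (-1140 - 2478)/(-236) = -3618*(-1/236) = 1809/118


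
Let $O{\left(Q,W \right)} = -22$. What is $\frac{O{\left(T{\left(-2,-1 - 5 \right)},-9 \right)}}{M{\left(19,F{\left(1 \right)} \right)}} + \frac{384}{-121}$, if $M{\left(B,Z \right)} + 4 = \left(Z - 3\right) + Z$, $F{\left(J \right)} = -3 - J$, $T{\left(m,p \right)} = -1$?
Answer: $- \frac{3098}{1815} \approx -1.7069$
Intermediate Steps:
$M{\left(B,Z \right)} = -7 + 2 Z$ ($M{\left(B,Z \right)} = -4 + \left(\left(Z - 3\right) + Z\right) = -4 + \left(\left(-3 + Z\right) + Z\right) = -4 + \left(-3 + 2 Z\right) = -7 + 2 Z$)
$\frac{O{\left(T{\left(-2,-1 - 5 \right)},-9 \right)}}{M{\left(19,F{\left(1 \right)} \right)}} + \frac{384}{-121} = - \frac{22}{-7 + 2 \left(-3 - 1\right)} + \frac{384}{-121} = - \frac{22}{-7 + 2 \left(-3 - 1\right)} + 384 \left(- \frac{1}{121}\right) = - \frac{22}{-7 + 2 \left(-4\right)} - \frac{384}{121} = - \frac{22}{-7 - 8} - \frac{384}{121} = - \frac{22}{-15} - \frac{384}{121} = \left(-22\right) \left(- \frac{1}{15}\right) - \frac{384}{121} = \frac{22}{15} - \frac{384}{121} = - \frac{3098}{1815}$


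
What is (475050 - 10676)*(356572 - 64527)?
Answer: 135618104830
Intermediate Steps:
(475050 - 10676)*(356572 - 64527) = 464374*292045 = 135618104830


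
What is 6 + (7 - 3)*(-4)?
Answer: -10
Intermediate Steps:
6 + (7 - 3)*(-4) = 6 + 4*(-4) = 6 - 16 = -10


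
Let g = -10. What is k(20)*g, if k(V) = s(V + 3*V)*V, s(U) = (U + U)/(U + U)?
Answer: -200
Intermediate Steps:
s(U) = 1 (s(U) = (2*U)/((2*U)) = (2*U)*(1/(2*U)) = 1)
k(V) = V (k(V) = 1*V = V)
k(20)*g = 20*(-10) = -200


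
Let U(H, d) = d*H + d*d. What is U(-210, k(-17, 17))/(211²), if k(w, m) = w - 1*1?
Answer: 4104/44521 ≈ 0.092181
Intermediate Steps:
k(w, m) = -1 + w (k(w, m) = w - 1 = -1 + w)
U(H, d) = d² + H*d (U(H, d) = H*d + d² = d² + H*d)
U(-210, k(-17, 17))/(211²) = ((-1 - 17)*(-210 + (-1 - 17)))/(211²) = -18*(-210 - 18)/44521 = -18*(-228)*(1/44521) = 4104*(1/44521) = 4104/44521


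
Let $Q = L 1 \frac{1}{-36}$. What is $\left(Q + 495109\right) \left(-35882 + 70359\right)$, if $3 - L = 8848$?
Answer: $\frac{614820376813}{36} \approx 1.7078 \cdot 10^{10}$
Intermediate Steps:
$L = -8845$ ($L = 3 - 8848 = -8845$)
$Q = \frac{8845}{36}$ ($Q = - 8845 \cdot 1 \frac{1}{-36} = - 8845 \cdot 1 \left(- \frac{1}{36}\right) = \left(-8845\right) \left(- \frac{1}{36}\right) = \frac{8845}{36} \approx 245.69$)
$\left(Q + 495109\right) \left(-35882 + 70359\right) = \left(\frac{8845}{36} + 495109\right) \left(-35882 + 70359\right) = \frac{17832769}{36} \cdot 34477 = \frac{614820376813}{36}$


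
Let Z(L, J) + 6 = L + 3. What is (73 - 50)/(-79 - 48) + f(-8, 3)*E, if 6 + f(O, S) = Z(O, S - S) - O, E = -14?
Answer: 15979/127 ≈ 125.82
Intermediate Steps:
Z(L, J) = -3 + L (Z(L, J) = -6 + (L + 3) = -6 + (3 + L) = -3 + L)
f(O, S) = -9 (f(O, S) = -6 + ((-3 + O) - O) = -6 - 3 = -9)
(73 - 50)/(-79 - 48) + f(-8, 3)*E = (73 - 50)/(-79 - 48) - 9*(-14) = 23/(-127) + 126 = 23*(-1/127) + 126 = -23/127 + 126 = 15979/127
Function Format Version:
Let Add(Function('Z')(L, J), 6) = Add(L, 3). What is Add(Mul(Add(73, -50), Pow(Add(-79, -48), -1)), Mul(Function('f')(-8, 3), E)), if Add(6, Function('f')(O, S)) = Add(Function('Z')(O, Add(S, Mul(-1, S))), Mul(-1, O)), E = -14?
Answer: Rational(15979, 127) ≈ 125.82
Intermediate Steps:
Function('Z')(L, J) = Add(-3, L) (Function('Z')(L, J) = Add(-6, Add(L, 3)) = Add(-6, Add(3, L)) = Add(-3, L))
Function('f')(O, S) = -9 (Function('f')(O, S) = Add(-6, Add(Add(-3, O), Mul(-1, O))) = Add(-6, -3) = -9)
Add(Mul(Add(73, -50), Pow(Add(-79, -48), -1)), Mul(Function('f')(-8, 3), E)) = Add(Mul(Add(73, -50), Pow(Add(-79, -48), -1)), Mul(-9, -14)) = Add(Mul(23, Pow(-127, -1)), 126) = Add(Mul(23, Rational(-1, 127)), 126) = Add(Rational(-23, 127), 126) = Rational(15979, 127)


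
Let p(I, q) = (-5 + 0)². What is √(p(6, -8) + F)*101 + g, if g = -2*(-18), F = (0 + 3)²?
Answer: 36 + 101*√34 ≈ 624.93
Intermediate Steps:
p(I, q) = 25 (p(I, q) = (-5)² = 25)
F = 9 (F = 3² = 9)
g = 36
√(p(6, -8) + F)*101 + g = √(25 + 9)*101 + 36 = √34*101 + 36 = 101*√34 + 36 = 36 + 101*√34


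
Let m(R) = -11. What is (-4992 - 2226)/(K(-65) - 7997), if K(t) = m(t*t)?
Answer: 3609/4004 ≈ 0.90135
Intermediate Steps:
K(t) = -11
(-4992 - 2226)/(K(-65) - 7997) = (-4992 - 2226)/(-11 - 7997) = -7218/(-8008) = -7218*(-1/8008) = 3609/4004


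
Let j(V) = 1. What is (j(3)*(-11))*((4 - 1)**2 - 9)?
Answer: 0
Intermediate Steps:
(j(3)*(-11))*((4 - 1)**2 - 9) = (1*(-11))*((4 - 1)**2 - 9) = -11*(3**2 - 9) = -11*(9 - 9) = -11*0 = 0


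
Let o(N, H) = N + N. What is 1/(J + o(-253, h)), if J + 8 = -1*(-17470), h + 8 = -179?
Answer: 1/16956 ≈ 5.8976e-5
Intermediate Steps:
h = -187 (h = -8 - 179 = -187)
o(N, H) = 2*N
J = 17462 (J = -8 - 1*(-17470) = -8 + 17470 = 17462)
1/(J + o(-253, h)) = 1/(17462 + 2*(-253)) = 1/(17462 - 506) = 1/16956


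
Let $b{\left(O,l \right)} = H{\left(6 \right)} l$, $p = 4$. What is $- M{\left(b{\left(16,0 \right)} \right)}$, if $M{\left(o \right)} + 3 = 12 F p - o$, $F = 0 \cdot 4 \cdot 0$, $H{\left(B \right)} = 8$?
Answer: $3$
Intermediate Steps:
$F = 0$ ($F = 0 \cdot 0 = 0$)
$b{\left(O,l \right)} = 8 l$
$M{\left(o \right)} = -3 - o$ ($M{\left(o \right)} = -3 - \left(o - 12 \cdot 0 \cdot 4\right) = -3 + \left(0 \cdot 4 - o\right) = -3 + \left(0 - o\right) = -3 - o$)
$- M{\left(b{\left(16,0 \right)} \right)} = - (-3 - 8 \cdot 0) = - (-3 - 0) = - (-3 + 0) = \left(-1\right) \left(-3\right) = 3$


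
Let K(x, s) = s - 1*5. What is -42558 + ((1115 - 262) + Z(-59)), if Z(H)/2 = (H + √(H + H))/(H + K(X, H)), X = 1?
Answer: -5129597/123 - 2*I*√118/123 ≈ -41704.0 - 0.17663*I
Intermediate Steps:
K(x, s) = -5 + s (K(x, s) = s - 5 = -5 + s)
Z(H) = 2*(H + √2*√H)/(-5 + 2*H) (Z(H) = 2*((H + √(H + H))/(H + (-5 + H))) = 2*((H + √(2*H))/(-5 + 2*H)) = 2*((H + √2*√H)/(-5 + 2*H)) = 2*(H + √2*√H)/(-5 + 2*H))
-42558 + ((1115 - 262) + Z(-59)) = -42558 + ((1115 - 262) + 2*(-59 + √2*√(-59))/(-5 + 2*(-59))) = -42558 + (853 + 2*(-59 + √2*(I*√59))/(-5 - 118)) = -42558 + (853 + 2*(-59 + I*√118)/(-123)) = -42558 + (853 + 2*(-1/123)*(-59 + I*√118)) = -42558 + (853 + (118/123 - 2*I*√118/123)) = -42558 + (105037/123 - 2*I*√118/123) = -5129597/123 - 2*I*√118/123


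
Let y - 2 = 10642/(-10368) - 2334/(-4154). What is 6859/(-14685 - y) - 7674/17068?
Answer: -1237007010749007/1349501854040018 ≈ -0.91664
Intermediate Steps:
y = 16532347/10767168 (y = 2 + (10642/(-10368) - 2334/(-4154)) = 2 + (10642*(-1/10368) - 2334*(-1/4154)) = 2 + (-5321/5184 + 1167/2077) = 2 - 5001989/10767168 = 16532347/10767168 ≈ 1.5354)
6859/(-14685 - y) - 7674/17068 = 6859/(-14685 - 1*16532347/10767168) - 7674/17068 = 6859/(-14685 - 16532347/10767168) - 7674*1/17068 = 6859/(-158132394427/10767168) - 3837/8534 = 6859*(-10767168/158132394427) - 3837/8534 = -73852005312/158132394427 - 3837/8534 = -1237007010749007/1349501854040018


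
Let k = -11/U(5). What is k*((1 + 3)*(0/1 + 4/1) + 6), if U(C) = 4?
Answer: -121/2 ≈ -60.500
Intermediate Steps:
k = -11/4 ≈ -2.7500
k*((1 + 3)*(0/1 + 4/1) + 6) = -11*((1 + 3)*(0/1 + 4/1) + 6)/4 = -11*(4*(0*1 + 4*1) + 6)/4 = -11*(4*(0 + 4) + 6)/4 = -11*(4*4 + 6)/4 = -11*(16 + 6)/4 = -11/4*22 = -121/2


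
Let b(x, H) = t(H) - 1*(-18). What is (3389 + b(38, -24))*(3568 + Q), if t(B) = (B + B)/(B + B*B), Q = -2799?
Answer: 60258071/23 ≈ 2.6199e+6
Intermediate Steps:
t(B) = 2*B/(B + B²) (t(B) = (2*B)/(B + B²) = 2*B/(B + B²))
b(x, H) = 18 + 2/(1 + H) (b(x, H) = 2/(1 + H) - 1*(-18) = 2/(1 + H) + 18 = 18 + 2/(1 + H))
(3389 + b(38, -24))*(3568 + Q) = (3389 + 2*(10 + 9*(-24))/(1 - 24))*(3568 - 2799) = (3389 + 2*(10 - 216)/(-23))*769 = (3389 + 2*(-1/23)*(-206))*769 = (3389 + 412/23)*769 = (78359/23)*769 = 60258071/23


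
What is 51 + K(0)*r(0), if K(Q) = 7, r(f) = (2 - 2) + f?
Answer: 51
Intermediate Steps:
r(f) = f (r(f) = 0 + f = f)
51 + K(0)*r(0) = 51 + 7*0 = 51 + 0 = 51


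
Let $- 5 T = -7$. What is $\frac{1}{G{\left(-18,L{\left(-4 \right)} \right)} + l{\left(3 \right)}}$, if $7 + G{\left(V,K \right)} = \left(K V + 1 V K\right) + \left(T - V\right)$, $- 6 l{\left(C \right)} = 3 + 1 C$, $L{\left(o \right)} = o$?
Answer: $\frac{5}{777} \approx 0.006435$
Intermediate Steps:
$T = \frac{7}{5}$ ($T = \left(- \frac{1}{5}\right) \left(-7\right) = \frac{7}{5} \approx 1.4$)
$l{\left(C \right)} = - \frac{1}{2} - \frac{C}{6}$ ($l{\left(C \right)} = - \frac{3 + 1 C}{6} = - \frac{3 + C}{6} = - \frac{1}{2} - \frac{C}{6}$)
$G{\left(V,K \right)} = - \frac{28}{5} - V + 2 K V$ ($G{\left(V,K \right)} = -7 - \left(- \frac{7}{5} + V - K V - 1 V K\right) = -7 - \left(- \frac{7}{5} + V - K V - V K\right) = -7 - \left(- \frac{7}{5} + V - 2 K V\right) = -7 + \left(\frac{7}{5} - V + 2 K V\right) = - \frac{28}{5} - V + 2 K V$)
$\frac{1}{G{\left(-18,L{\left(-4 \right)} \right)} + l{\left(3 \right)}} = \frac{1}{\left(- \frac{28}{5} - -18 + 2 \left(-4\right) \left(-18\right)\right) - 1} = \frac{1}{\left(- \frac{28}{5} + 18 + 144\right) - 1} = \frac{1}{\frac{782}{5} - 1} = \frac{1}{\frac{777}{5}} = \frac{5}{777}$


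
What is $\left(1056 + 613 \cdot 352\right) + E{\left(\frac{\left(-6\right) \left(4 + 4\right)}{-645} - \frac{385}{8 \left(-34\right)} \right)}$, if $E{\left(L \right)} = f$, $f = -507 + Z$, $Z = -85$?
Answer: $216240$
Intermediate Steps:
$f = -592$ ($f = -507 - 85 = -592$)
$E{\left(L \right)} = -592$
$\left(1056 + 613 \cdot 352\right) + E{\left(\frac{\left(-6\right) \left(4 + 4\right)}{-645} - \frac{385}{8 \left(-34\right)} \right)} = \left(1056 + 613 \cdot 352\right) - 592 = \left(1056 + 215776\right) - 592 = 216832 - 592 = 216240$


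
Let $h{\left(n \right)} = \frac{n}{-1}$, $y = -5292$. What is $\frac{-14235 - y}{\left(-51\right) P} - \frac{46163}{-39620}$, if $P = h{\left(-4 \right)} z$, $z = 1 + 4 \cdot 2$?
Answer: $\frac{9147436}{1515465} \approx 6.0361$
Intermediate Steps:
$h{\left(n \right)} = - n$ ($h{\left(n \right)} = n \left(-1\right) = - n$)
$z = 9$ ($z = 1 + 8 = 9$)
$P = 36$ ($P = \left(-1\right) \left(-4\right) 9 = 4 \cdot 9 = 36$)
$\frac{-14235 - y}{\left(-51\right) P} - \frac{46163}{-39620} = \frac{-14235 - -5292}{\left(-51\right) 36} - \frac{46163}{-39620} = \frac{-14235 + 5292}{-1836} - - \frac{46163}{39620} = \left(-8943\right) \left(- \frac{1}{1836}\right) + \frac{46163}{39620} = \frac{2981}{612} + \frac{46163}{39620} = \frac{9147436}{1515465}$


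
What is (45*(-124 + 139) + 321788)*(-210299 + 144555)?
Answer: -21200007472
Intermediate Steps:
(45*(-124 + 139) + 321788)*(-210299 + 144555) = (45*15 + 321788)*(-65744) = (675 + 321788)*(-65744) = 322463*(-65744) = -21200007472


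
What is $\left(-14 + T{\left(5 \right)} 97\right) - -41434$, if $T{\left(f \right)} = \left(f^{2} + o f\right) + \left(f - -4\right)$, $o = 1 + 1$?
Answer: $45688$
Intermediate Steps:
$o = 2$
$T{\left(f \right)} = 4 + f^{2} + 3 f$ ($T{\left(f \right)} = \left(f^{2} + 2 f\right) + \left(f - -4\right) = \left(f^{2} + 2 f\right) + \left(f + 4\right) = \left(f^{2} + 2 f\right) + \left(4 + f\right) = 4 + f^{2} + 3 f$)
$\left(-14 + T{\left(5 \right)} 97\right) - -41434 = \left(-14 + \left(4 + 5^{2} + 3 \cdot 5\right) 97\right) - -41434 = \left(-14 + \left(4 + 25 + 15\right) 97\right) + 41434 = \left(-14 + 44 \cdot 97\right) + 41434 = \left(-14 + 4268\right) + 41434 = 4254 + 41434 = 45688$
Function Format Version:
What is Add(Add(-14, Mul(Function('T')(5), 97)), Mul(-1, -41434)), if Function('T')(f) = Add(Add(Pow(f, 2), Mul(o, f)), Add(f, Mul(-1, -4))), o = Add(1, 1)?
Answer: 45688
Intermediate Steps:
o = 2
Function('T')(f) = Add(4, Pow(f, 2), Mul(3, f)) (Function('T')(f) = Add(Add(Pow(f, 2), Mul(2, f)), Add(f, Mul(-1, -4))) = Add(Add(Pow(f, 2), Mul(2, f)), Add(f, 4)) = Add(Add(Pow(f, 2), Mul(2, f)), Add(4, f)) = Add(4, Pow(f, 2), Mul(3, f)))
Add(Add(-14, Mul(Function('T')(5), 97)), Mul(-1, -41434)) = Add(Add(-14, Mul(Add(4, Pow(5, 2), Mul(3, 5)), 97)), Mul(-1, -41434)) = Add(Add(-14, Mul(Add(4, 25, 15), 97)), 41434) = Add(Add(-14, Mul(44, 97)), 41434) = Add(Add(-14, 4268), 41434) = Add(4254, 41434) = 45688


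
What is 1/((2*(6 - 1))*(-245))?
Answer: -1/2450 ≈ -0.00040816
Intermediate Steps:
1/((2*(6 - 1))*(-245)) = 1/((2*5)*(-245)) = 1/(10*(-245)) = 1/(-2450) = -1/2450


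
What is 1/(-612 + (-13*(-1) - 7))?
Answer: -1/606 ≈ -0.0016502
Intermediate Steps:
1/(-612 + (-13*(-1) - 7)) = 1/(-612 + (13 - 7)) = 1/(-612 + 6) = 1/(-606) = -1/606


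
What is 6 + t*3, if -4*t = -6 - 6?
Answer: 15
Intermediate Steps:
t = 3 (t = -(-6 - 6)/4 = -¼*(-12) = 3)
6 + t*3 = 6 + 3*3 = 6 + 9 = 15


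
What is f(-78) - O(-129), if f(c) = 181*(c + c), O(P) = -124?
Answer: -28112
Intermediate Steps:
f(c) = 362*c (f(c) = 181*(2*c) = 362*c)
f(-78) - O(-129) = 362*(-78) - 1*(-124) = -28236 + 124 = -28112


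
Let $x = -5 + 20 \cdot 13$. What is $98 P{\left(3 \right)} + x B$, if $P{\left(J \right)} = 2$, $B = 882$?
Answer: $225106$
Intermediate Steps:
$x = 255$ ($x = -5 + 260 = 255$)
$98 P{\left(3 \right)} + x B = 98 \cdot 2 + 255 \cdot 882 = 196 + 224910 = 225106$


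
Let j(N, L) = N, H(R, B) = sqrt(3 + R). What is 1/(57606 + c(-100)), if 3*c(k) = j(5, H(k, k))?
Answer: 3/172823 ≈ 1.7359e-5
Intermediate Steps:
c(k) = 5/3 (c(k) = (1/3)*5 = 5/3)
1/(57606 + c(-100)) = 1/(57606 + 5/3) = 1/(172823/3) = 3/172823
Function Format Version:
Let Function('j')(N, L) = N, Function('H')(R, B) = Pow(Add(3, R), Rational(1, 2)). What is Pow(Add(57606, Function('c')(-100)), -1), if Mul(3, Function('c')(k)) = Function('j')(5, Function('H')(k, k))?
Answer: Rational(3, 172823) ≈ 1.7359e-5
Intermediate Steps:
Function('c')(k) = Rational(5, 3) (Function('c')(k) = Mul(Rational(1, 3), 5) = Rational(5, 3))
Pow(Add(57606, Function('c')(-100)), -1) = Pow(Add(57606, Rational(5, 3)), -1) = Pow(Rational(172823, 3), -1) = Rational(3, 172823)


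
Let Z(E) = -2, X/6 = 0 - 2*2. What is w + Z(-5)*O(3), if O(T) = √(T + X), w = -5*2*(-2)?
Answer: 20 - 2*I*√21 ≈ 20.0 - 9.1651*I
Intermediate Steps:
X = -24 (X = 6*(0 - 2*2) = 6*(0 - 4) = 6*(-4) = -24)
w = 20 (w = -10*(-2) = 20)
O(T) = √(-24 + T) (O(T) = √(T - 24) = √(-24 + T))
w + Z(-5)*O(3) = 20 - 2*√(-24 + 3) = 20 - 2*I*√21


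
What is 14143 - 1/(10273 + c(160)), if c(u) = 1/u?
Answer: 23246580223/1643681 ≈ 14143.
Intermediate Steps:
14143 - 1/(10273 + c(160)) = 14143 - 1/(10273 + 1/160) = 14143 - 1/1643681/160 = 14143 - 1*160/1643681 = 14143 - 160/1643681 = 23246580223/1643681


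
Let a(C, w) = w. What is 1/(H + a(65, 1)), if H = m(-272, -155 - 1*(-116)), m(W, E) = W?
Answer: -1/271 ≈ -0.0036900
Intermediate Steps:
H = -272
1/(H + a(65, 1)) = 1/(-272 + 1) = 1/(-271) = -1/271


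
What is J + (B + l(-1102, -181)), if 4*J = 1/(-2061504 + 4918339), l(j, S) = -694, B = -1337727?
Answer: -15294591830139/11427340 ≈ -1.3384e+6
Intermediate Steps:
J = 1/11427340 (J = 1/(4*(-2061504 + 4918339)) = (1/4)/2856835 = (1/4)*(1/2856835) = 1/11427340 ≈ 8.7509e-8)
J + (B + l(-1102, -181)) = 1/11427340 + (-1337727 - 694) = 1/11427340 - 1338421 = -15294591830139/11427340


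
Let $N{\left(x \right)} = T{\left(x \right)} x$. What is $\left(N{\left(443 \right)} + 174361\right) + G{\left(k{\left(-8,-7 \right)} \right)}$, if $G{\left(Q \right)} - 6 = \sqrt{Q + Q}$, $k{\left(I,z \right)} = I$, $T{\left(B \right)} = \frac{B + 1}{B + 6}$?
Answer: $\frac{78487475}{449} + 4 i \approx 1.7481 \cdot 10^{5} + 4.0 i$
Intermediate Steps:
$T{\left(B \right)} = \frac{1 + B}{6 + B}$
$N{\left(x \right)} = \frac{x \left(1 + x\right)}{6 + x}$ ($N{\left(x \right)} = \frac{1 + x}{6 + x} x = \frac{x \left(1 + x\right)}{6 + x}$)
$G{\left(Q \right)} = 6 + \sqrt{2} \sqrt{Q}$ ($G{\left(Q \right)} = 6 + \sqrt{Q + Q} = 6 + \sqrt{2 Q} = 6 + \sqrt{2} \sqrt{Q}$)
$\left(N{\left(443 \right)} + 174361\right) + G{\left(k{\left(-8,-7 \right)} \right)} = \left(\frac{443 \left(1 + 443\right)}{6 + 443} + 174361\right) + \left(6 + \sqrt{2} \sqrt{-8}\right) = \left(443 \cdot \frac{1}{449} \cdot 444 + 174361\right) + \left(6 + \sqrt{2} \cdot 2 i \sqrt{2}\right) = \left(443 \cdot \frac{1}{449} \cdot 444 + 174361\right) + \left(6 + 4 i\right) = \left(\frac{196692}{449} + 174361\right) + \left(6 + 4 i\right) = \frac{78484781}{449} + \left(6 + 4 i\right) = \frac{78487475}{449} + 4 i$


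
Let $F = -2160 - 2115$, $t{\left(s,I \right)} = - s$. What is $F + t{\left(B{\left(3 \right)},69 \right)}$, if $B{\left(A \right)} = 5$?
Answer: $-4280$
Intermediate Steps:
$F = -4275$
$F + t{\left(B{\left(3 \right)},69 \right)} = -4275 - 5 = -4280$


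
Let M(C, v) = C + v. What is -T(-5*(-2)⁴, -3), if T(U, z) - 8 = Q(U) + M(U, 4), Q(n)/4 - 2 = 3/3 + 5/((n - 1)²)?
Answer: 367396/6561 ≈ 55.997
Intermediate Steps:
Q(n) = 12 + 20/(-1 + n)² (Q(n) = 8 + 4*(3/3 + 5/((n - 1)²)) = 8 + 4*(3*(⅓) + 5/((-1 + n)²)) = 8 + 4*(1 + 5/(-1 + n)²) = 8 + (4 + 20/(-1 + n)²) = 12 + 20/(-1 + n)²)
T(U, z) = 24 + U + 20/(-1 + U)² (T(U, z) = 8 + ((12 + 20/(-1 + U)²) + (U + 4)) = 8 + ((12 + 20/(-1 + U)²) + (4 + U)) = 8 + (16 + U + 20/(-1 + U)²) = 24 + U + 20/(-1 + U)²)
-T(-5*(-2)⁴, -3) = -(24 - 5*(-2)⁴ + 20/(-1 - 5*(-2)⁴)²) = -(24 - 5*16 + 20/(-1 - 5*16)²) = -(24 - 80 + 20/(-1 - 80)²) = -(24 - 80 + 20/(-81)²) = -(24 - 80 + 20*(1/6561)) = -(24 - 80 + 20/6561) = -1*(-367396/6561) = 367396/6561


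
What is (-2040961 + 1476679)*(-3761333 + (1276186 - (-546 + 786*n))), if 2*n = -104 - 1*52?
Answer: 1367420620626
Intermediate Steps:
n = -78 (n = (-104 - 1*52)/2 = (-104 - 52)/2 = (½)*(-156) = -78)
(-2040961 + 1476679)*(-3761333 + (1276186 - (-546 + 786*n))) = (-2040961 + 1476679)*(-3761333 + (1276186 - (-546 + 786*(-78)))) = -564282*(-3761333 + (1276186 - (-546 - 61308))) = -564282*(-3761333 + (1276186 - 1*(-61854))) = -564282*(-3761333 + (1276186 + 61854)) = -564282*(-3761333 + 1338040) = -564282*(-2423293) = 1367420620626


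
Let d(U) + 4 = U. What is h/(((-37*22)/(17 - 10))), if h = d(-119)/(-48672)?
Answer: -287/13206336 ≈ -2.1732e-5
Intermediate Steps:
d(U) = -4 + U
h = 41/16224 (h = (-4 - 119)/(-48672) = -123*(-1/48672) = 41/16224 ≈ 0.0025271)
h/(((-37*22)/(17 - 10))) = 41/(16224*(((-37*22)/(17 - 10)))) = 41/(16224*((-814/7))) = 41/(16224*((-814*1/7))) = 41/(16224*(-814/7)) = (41/16224)*(-7/814) = -287/13206336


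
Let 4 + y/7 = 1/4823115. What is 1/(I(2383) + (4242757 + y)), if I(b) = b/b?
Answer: 4823115/20463174703957 ≈ 2.3570e-7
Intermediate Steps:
I(b) = 1
y = -135047213/4823115 (y = -28 + 7/4823115 = -135047213/4823115 ≈ -28.000)
1/(I(2383) + (4242757 + y)) = 1/(1 + (4242757 - 135047213/4823115)) = 1/(1 + 20463169880842/4823115) = 1/(20463174703957/4823115) = 4823115/20463174703957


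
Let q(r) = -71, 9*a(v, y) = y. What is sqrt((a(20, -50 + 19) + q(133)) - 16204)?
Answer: I*sqrt(146506)/3 ≈ 127.59*I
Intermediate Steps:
a(v, y) = y/9
sqrt((a(20, -50 + 19) + q(133)) - 16204) = sqrt(((-50 + 19)/9 - 71) - 16204) = sqrt(((1/9)*(-31) - 71) - 16204) = sqrt((-31/9 - 71) - 16204) = sqrt(-670/9 - 16204) = sqrt(-146506/9) = I*sqrt(146506)/3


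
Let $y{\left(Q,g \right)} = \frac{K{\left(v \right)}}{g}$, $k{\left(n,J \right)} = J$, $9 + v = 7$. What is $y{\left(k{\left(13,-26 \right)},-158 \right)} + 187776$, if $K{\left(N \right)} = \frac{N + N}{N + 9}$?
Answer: $\frac{103840130}{553} \approx 1.8778 \cdot 10^{5}$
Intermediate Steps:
$v = -2$ ($v = -9 + 7 = -2$)
$K{\left(N \right)} = \frac{2 N}{9 + N}$
$y{\left(Q,g \right)} = - \frac{4}{7 g}$ ($y{\left(Q,g \right)} = \frac{2 \left(-2\right) \frac{1}{9 - 2}}{g} = \frac{2 \left(-2\right) \frac{1}{7}}{g} = - \frac{4}{7 g}$)
$y{\left(k{\left(13,-26 \right)},-158 \right)} + 187776 = - \frac{4}{7 \left(-158\right)} + 187776 = \left(- \frac{4}{7}\right) \left(- \frac{1}{158}\right) + 187776 = \frac{2}{553} + 187776 = \frac{103840130}{553}$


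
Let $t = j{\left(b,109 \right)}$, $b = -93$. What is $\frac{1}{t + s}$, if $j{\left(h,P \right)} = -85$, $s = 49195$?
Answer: $\frac{1}{49110} \approx 2.0362 \cdot 10^{-5}$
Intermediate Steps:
$t = -85$
$\frac{1}{t + s} = \frac{1}{-85 + 49195} = \frac{1}{49110}$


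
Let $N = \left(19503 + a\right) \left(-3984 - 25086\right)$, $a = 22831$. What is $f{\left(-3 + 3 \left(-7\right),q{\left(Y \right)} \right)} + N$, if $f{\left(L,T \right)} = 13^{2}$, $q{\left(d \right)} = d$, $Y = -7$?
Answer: $-1230649211$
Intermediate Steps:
$N = -1230649380$ ($N = \left(19503 + 22831\right) \left(-3984 - 25086\right) = 42334 \left(-29070\right) = -1230649380$)
$f{\left(L,T \right)} = 169$
$f{\left(-3 + 3 \left(-7\right),q{\left(Y \right)} \right)} + N = 169 - 1230649380 = -1230649211$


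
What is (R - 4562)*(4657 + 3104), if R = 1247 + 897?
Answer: -18766098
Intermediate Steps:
R = 2144
(R - 4562)*(4657 + 3104) = (2144 - 4562)*(4657 + 3104) = -2418*7761 = -18766098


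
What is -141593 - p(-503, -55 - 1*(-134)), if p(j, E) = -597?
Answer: -140996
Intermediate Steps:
-141593 - p(-503, -55 - 1*(-134)) = -141593 - 1*(-597) = -141593 + 597 = -140996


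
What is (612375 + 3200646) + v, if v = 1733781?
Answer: 5546802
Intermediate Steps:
(612375 + 3200646) + v = (612375 + 3200646) + 1733781 = 3813021 + 1733781 = 5546802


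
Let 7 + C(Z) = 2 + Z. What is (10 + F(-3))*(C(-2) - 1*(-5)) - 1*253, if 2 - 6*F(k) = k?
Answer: -824/3 ≈ -274.67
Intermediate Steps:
C(Z) = -5 + Z (C(Z) = -7 + (2 + Z) = -5 + Z)
F(k) = 1/3 - k/6
(10 + F(-3))*(C(-2) - 1*(-5)) - 1*253 = (10 + (1/3 - 1/6*(-3)))*((-5 - 2) - 1*(-5)) - 1*253 = (10 + (1/3 + 1/2))*(-7 + 5) - 253 = (10 + 5/6)*(-2) - 253 = (65/6)*(-2) - 253 = -65/3 - 253 = -824/3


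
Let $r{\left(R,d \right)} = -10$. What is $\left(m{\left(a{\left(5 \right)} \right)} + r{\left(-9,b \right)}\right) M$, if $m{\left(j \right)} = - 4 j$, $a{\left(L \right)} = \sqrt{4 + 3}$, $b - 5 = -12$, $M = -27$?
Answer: $270 + 108 \sqrt{7} \approx 555.74$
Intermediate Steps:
$b = -7$ ($b = 5 - 12 = -7$)
$a{\left(L \right)} = \sqrt{7}$
$\left(m{\left(a{\left(5 \right)} \right)} + r{\left(-9,b \right)}\right) M = \left(- 4 \sqrt{7} - 10\right) \left(-27\right) = \left(-10 - 4 \sqrt{7}\right) \left(-27\right) = 270 + 108 \sqrt{7}$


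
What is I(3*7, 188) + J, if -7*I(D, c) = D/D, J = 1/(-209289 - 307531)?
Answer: -516827/3617740 ≈ -0.14286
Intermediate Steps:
J = -1/516820 (J = 1/(-516820) = -1/516820 ≈ -1.9349e-6)
I(D, c) = -1/7 (I(D, c) = -D/(7*D) = -1/7*1 = -1/7)
I(3*7, 188) + J = -1/7 - 1/516820 = -516827/3617740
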